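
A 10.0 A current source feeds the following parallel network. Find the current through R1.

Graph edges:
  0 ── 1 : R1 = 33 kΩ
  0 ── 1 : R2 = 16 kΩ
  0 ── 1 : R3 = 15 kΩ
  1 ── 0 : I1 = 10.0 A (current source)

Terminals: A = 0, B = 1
All resistors sit directly between nodes 0 and 1, so they are in parallel and share one voltage V; the full source current 10 A splits among them.
1/R_par = 1/33000 + 1/16000 + 1/15000 = 0.0001595 S  =>  R_par = 6271 Ω
V = I × R_par = 10 × 6271 = 62710 V
I_R1 = V/R1 = 62710/33000 = 1.9 A

Final answer: 1.9 A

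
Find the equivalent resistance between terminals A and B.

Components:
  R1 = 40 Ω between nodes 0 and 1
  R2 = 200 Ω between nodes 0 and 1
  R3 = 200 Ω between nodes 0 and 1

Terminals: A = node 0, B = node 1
Reduce the network between node 0 (A) and node 1 (B) by series/parallel combination:
  Rp1 = R1 ‖ R2 ‖ R3 (parallel, all between nodes 0 and 1) = 1/(1/40 + 1/200 + 1/200) = 28.57 Ω
R_eq = 28.57 Ω

Final answer: 28.57 Ω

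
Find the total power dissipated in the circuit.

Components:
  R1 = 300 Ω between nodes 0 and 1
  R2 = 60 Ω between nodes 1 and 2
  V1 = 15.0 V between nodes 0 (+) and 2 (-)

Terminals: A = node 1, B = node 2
Nodal analysis, taking node 2 as the 0 V reference.
Source V1 fixes V_0 = 15 V.
KCL at each unknown node (sum of currents leaving = 0; resistances in Ω):
  Node 1: (V_1 - 15)/300 + (V_1 - 0)/60 = 0
Collecting terms: 0.02 × V_1 = 0.05  =>  V_1 = 2.5 V
Power in each resistor, P = (ΔV)²/R:
  P_R1 = (15 - 2.5)²/300 = 0.5208 W
  P_R2 = (2.5 - 0)²/60 = 0.1042 W
P_total = P_R1 + P_R2 = 0.625 W

Final answer: 0.625 W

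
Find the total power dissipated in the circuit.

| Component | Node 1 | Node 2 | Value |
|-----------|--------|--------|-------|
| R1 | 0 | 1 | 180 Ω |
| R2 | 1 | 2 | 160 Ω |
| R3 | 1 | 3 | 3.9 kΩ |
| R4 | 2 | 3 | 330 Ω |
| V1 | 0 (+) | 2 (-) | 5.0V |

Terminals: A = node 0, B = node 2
Nodal analysis, taking node 2 as the 0 V reference.
Source V1 fixes V_0 = 5 V.
KCL at each unknown node (sum of currents leaving = 0; resistances in Ω):
  Node 1: (V_1 - 5)/180 + (V_1 - 0)/160 + (V_1 - V_3)/3900 = 0
  Node 3: (V_3 - V_1)/3900 + (V_3 - 0)/330 = 0
Collecting terms (coefficients in siemens):
  0.01206·V_1 - 0.0002564·V_3 = 0.02778
  0.003287·V_3 - 0.0002564·V_1 = 0
Determinant D = (0.01206)(0.003287) - (-0.0002564)(-0.0002564) = 0.00003958
V_1 = [(0.02778)(0.003287) - (-0.0002564)(0)]/D = 2.307 V
V_3 = [(0.01206)(0) - (0.02778)(-0.0002564)]/D = 0.18 V
Power in each resistor, P = (ΔV)²/R:
  P_R1 = (5 - 2.307)²/180 = 0.0403 W
  P_R2 = (2.307 - 0)²/160 = 0.03326 W
  P_R3 = (2.307 - 0.18)²/3900 = 0.00116 W
  P_R4 = (0 - 0.18)²/330 = 0.00009814 W
P_total = P_R1 + P_R2 + P_R3 + P_R4 = 0.07481 W

Final answer: 0.07481 W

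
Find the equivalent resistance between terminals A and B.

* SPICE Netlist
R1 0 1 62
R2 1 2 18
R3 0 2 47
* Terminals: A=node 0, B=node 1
Reduce the network between node 0 (A) and node 1 (B) by series/parallel combination:
  Rs1 = R3 + R2 (series, joined only at node 2) = 47 + 18 = 65 Ω
  Rp1 = R1 ‖ Rs1 (parallel, both between nodes 0 and 1) = 1/(1/62 + 1/65) = 31.73 Ω
R_eq = 31.73 Ω

Final answer: 31.73 Ω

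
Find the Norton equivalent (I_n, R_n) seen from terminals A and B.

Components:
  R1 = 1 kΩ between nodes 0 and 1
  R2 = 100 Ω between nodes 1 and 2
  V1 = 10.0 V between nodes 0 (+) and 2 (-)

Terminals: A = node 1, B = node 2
Find the Thévenin equivalent first; then I_n = V_th/R_th and R_n = R_th.
Step 1 — V_th is the open-circuit voltage V_A - V_B (nothing connected across the terminals).
Nodal analysis, taking node 2 as the 0 V reference.
Source V1 fixes V_0 = 10 V.
KCL at each unknown node (sum of currents leaving = 0; resistances in Ω):
  Node 1: (V_1 - 10)/1000 + (V_1 - 0)/100 = 0
Collecting terms: 0.011 × V_1 = 0.01  =>  V_1 = 0.9091 V
V_th = V_1 - V_2 = 0.9091 - 0 = 0.9091 V
Step 2 — R_th: zero the source — replace V1 by a short circuit (node 2 merges into node 0) — and find the resistance seen between A (node 1) and B (node 0).
Reduce the network between node 1 (A) and node 0 (B) by series/parallel combination:
  Rp1 = R1 ‖ R2 (parallel, both between nodes 0 and 1) = 1/(1/1000 + 1/100) = 90.91 Ω
R_th = 90.91 Ω
I_n = V_th/R_th = 0.9091/90.91 = 0.01 A, and R_n = R_th = 90.91 Ω

Final answer: I_n = 0.01 A, R_n = 90.91 Ω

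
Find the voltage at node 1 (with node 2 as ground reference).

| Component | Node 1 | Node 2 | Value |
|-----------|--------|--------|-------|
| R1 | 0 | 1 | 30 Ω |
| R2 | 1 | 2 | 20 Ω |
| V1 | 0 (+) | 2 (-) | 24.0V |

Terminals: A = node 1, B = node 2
Nodal analysis, taking node 2 as the 0 V reference.
Source V1 fixes V_0 = 24 V.
KCL at each unknown node (sum of currents leaving = 0; resistances in Ω):
  Node 1: (V_1 - 24)/30 + (V_1 - 0)/20 = 0
Collecting terms: 0.08333 × V_1 = 0.8  =>  V_1 = 9.6 V
The requested potential is V_1 = 9.6 V.

Final answer: V_1 = 9.6 V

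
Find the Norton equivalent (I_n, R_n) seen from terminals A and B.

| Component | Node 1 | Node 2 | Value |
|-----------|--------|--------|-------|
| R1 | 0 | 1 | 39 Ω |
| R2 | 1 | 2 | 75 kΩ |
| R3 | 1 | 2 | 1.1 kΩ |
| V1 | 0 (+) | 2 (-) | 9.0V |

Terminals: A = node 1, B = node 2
Find the Thévenin equivalent first; then I_n = V_th/R_th and R_n = R_th.
Step 1 — V_th is the open-circuit voltage V_A - V_B (nothing connected across the terminals).
Nodal analysis, taking node 2 as the 0 V reference.
Source V1 fixes V_0 = 9 V.
KCL at each unknown node (sum of currents leaving = 0; resistances in Ω):
  Node 1: (V_1 - 9)/39 + (V_1 - 0)/75000 + (V_1 - 0)/1100 = 0
Collecting terms: 0.02656 × V_1 = 0.2308  =>  V_1 = 8.687 V
V_th = V_1 - V_2 = 8.687 - 0 = 8.687 V
Step 2 — R_th: zero the source — replace V1 by a short circuit (node 2 merges into node 0) — and find the resistance seen between A (node 1) and B (node 0).
Reduce the network between node 1 (A) and node 0 (B) by series/parallel combination:
  Rp1 = R1 ‖ R2 ‖ R3 (parallel, all between nodes 0 and 1) = 1/(1/39 + 1/75000 + 1/1100) = 37.65 Ω
R_th = 37.65 Ω
I_n = V_th/R_th = 8.687/37.65 = 0.2308 A, and R_n = R_th = 37.65 Ω

Final answer: I_n = 0.2308 A, R_n = 37.65 Ω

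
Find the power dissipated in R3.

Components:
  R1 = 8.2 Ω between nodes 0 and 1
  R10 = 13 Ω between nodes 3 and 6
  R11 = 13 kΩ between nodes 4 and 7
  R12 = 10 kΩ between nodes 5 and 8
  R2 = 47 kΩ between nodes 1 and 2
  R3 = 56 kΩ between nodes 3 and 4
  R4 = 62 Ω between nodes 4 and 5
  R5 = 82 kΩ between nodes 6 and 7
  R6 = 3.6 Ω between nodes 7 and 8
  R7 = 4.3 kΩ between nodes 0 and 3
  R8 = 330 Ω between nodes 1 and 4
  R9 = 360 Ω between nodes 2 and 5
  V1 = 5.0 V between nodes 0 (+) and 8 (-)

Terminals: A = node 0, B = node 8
Nodal analysis, taking node 8 as the 0 V reference.
Source V1 fixes V_0 = 5 V.
KCL at each unknown node (sum of currents leaving = 0; resistances in Ω):
  Node 1: (V_1 - 5)/8.2 + (V_1 - V_2)/47000 + (V_1 - V_4)/330 = 0
  Node 2: (V_2 - V_1)/47000 + (V_2 - V_5)/360 = 0
  Node 3: (V_3 - V_4)/56000 + (V_3 - 5)/4300 + (V_3 - V_6)/13 = 0
  Node 4: (V_4 - V_3)/56000 + (V_4 - V_5)/62 + (V_4 - V_1)/330 + (V_4 - V_7)/13000 = 0
  Node 5: (V_5 - V_4)/62 + (V_5 - V_2)/360 + (V_5 - 0)/10000 = 0
  Node 6: (V_6 - V_7)/82000 + (V_6 - V_3)/13 = 0
  Node 7: (V_7 - V_6)/82000 + (V_7 - 0)/3.6 + (V_7 - V_4)/13000 = 0
Collecting terms (coefficients in siemens):
  0.125·V_1 - 0.00002128·V_2 - 0.00303·V_4 = 0.6098
  0.002799·V_2 - 0.00002128·V_1 - 0.002778·V_5 = 0
  0.07717·V_3 - 0.00001786·V_4 - 0.07692·V_6 = 0.001163
  0.01925·V_4 - 0.00303·V_1 - 0.00001786·V_3 - 0.01613·V_5 - 0.00007692·V_7 = 0
  0.01901·V_5 - 0.002778·V_2 - 0.01613·V_4 = 0
  0.07694·V_6 - 0.07692·V_3 - 0.0000122·V_7 = 0
  0.2779·V_7 - 0.00007692·V_4 - 0.0000122·V_6 = 0
Solving these 7 simultaneous equations (Gaussian elimination) gives:
  V_1 = 4.993 V, V_2 = 4.694 V, V_3 = 4.749 V, V_4 = 4.721 V
  V_5 = 4.692 V, V_6 = 4.748 V, V_7 = 0.001515 V
I_R3 = (V_3 - V_4)/R3 = (4.749 - 4.721)/56000 = 0.0000005022 A
P_R3 = I_R3² × R3 = (0.0000005022)² × 56000 = 0.00000001412 W

Final answer: 1.412e-08 W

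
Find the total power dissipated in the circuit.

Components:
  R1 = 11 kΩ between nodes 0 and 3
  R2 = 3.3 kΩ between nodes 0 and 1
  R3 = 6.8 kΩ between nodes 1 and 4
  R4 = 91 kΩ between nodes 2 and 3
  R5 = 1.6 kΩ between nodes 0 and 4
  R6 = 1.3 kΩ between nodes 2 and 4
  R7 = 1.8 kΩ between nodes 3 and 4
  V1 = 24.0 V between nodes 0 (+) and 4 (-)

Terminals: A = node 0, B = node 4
Nodal analysis, taking node 4 as the 0 V reference.
Source V1 fixes V_0 = 24 V.
KCL at each unknown node (sum of currents leaving = 0; resistances in Ω):
  Node 1: (V_1 - 24)/3300 + (V_1 - 0)/6800 = 0
  Node 2: (V_2 - V_3)/91000 + (V_2 - 0)/1300 = 0
  Node 3: (V_3 - 24)/11000 + (V_3 - V_2)/91000 + (V_3 - 0)/1800 = 0
Collecting terms (coefficients in siemens):
  0.0004501·V_1 = 0.007273
  0.0007802·V_2 - 0.00001099·V_3 = 0
  0.0006575·V_3 - 0.00001099·V_2 = 0.002182
Solving these 3 simultaneous equations (Gaussian elimination) gives:
  V_1 = 16.16 V, V_2 = 0.04675 V, V_3 = 3.319 V
Power in each resistor, P = (ΔV)²/R:
  P_R1 = (24 - 3.319)²/11000 = 0.03888 W
  P_R2 = (24 - 16.16)²/3300 = 0.01863 W
  P_R3 = (16.16 - 0)²/6800 = 0.0384 W
  P_R4 = (0.04675 - 3.319)²/91000 = 0.0001177 W
  P_R5 = (24 - 0)²/1600 = 0.36 W
  P_R6 = (0.04675 - 0)²/1300 = 0.000001681 W
  P_R7 = (3.319 - 0)²/1800 = 0.006121 W
P_total = P_R1 + P_R2 + P_R3 + P_R4 + P_R5 + P_R6 + P_R7 = 0.4622 W

Final answer: 0.4622 W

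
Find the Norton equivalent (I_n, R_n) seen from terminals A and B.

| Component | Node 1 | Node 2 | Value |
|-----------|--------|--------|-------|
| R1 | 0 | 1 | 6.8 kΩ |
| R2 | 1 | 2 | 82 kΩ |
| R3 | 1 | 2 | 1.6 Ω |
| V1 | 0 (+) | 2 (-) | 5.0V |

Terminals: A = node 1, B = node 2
Find the Thévenin equivalent first; then I_n = V_th/R_th and R_n = R_th.
Step 1 — V_th is the open-circuit voltage V_A - V_B (nothing connected across the terminals).
Nodal analysis, taking node 2 as the 0 V reference.
Source V1 fixes V_0 = 5 V.
KCL at each unknown node (sum of currents leaving = 0; resistances in Ω):
  Node 1: (V_1 - 5)/6800 + (V_1 - 0)/82000 + (V_1 - 0)/1.6 = 0
Collecting terms: 0.6252 × V_1 = 0.0007353  =>  V_1 = 0.001176 V
V_th = V_1 - V_2 = 0.001176 - 0 = 0.001176 V
Step 2 — R_th: zero the source — replace V1 by a short circuit (node 2 merges into node 0) — and find the resistance seen between A (node 1) and B (node 0).
Reduce the network between node 1 (A) and node 0 (B) by series/parallel combination:
  Rp1 = R1 ‖ R2 ‖ R3 (parallel, all between nodes 0 and 1) = 1/(1/6800 + 1/82000 + 1/1.6) = 1.6 Ω
R_th = 1.6 Ω
I_n = V_th/R_th = 0.001176/1.6 = 0.0007353 A, and R_n = R_th = 1.6 Ω

Final answer: I_n = 0.0007353 A, R_n = 1.6 Ω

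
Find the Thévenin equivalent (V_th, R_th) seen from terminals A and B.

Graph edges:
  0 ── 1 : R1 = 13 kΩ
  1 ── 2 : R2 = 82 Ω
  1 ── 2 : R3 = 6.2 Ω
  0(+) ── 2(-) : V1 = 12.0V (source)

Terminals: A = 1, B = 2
Step 1 — V_th is the open-circuit voltage V_A - V_B (nothing connected across the terminals).
Nodal analysis, taking node 2 as the 0 V reference.
Source V1 fixes V_0 = 12 V.
KCL at each unknown node (sum of currents leaving = 0; resistances in Ω):
  Node 1: (V_1 - 12)/13000 + (V_1 - 0)/82 + (V_1 - 0)/6.2 = 0
Collecting terms: 0.1736 × V_1 = 0.0009231  =>  V_1 = 0.005318 V
V_th = V_1 - V_2 = 0.005318 - 0 = 0.005318 V
Step 2 — R_th: zero the source — replace V1 by a short circuit (node 2 merges into node 0) — and find the resistance seen between A (node 1) and B (node 0).
Reduce the network between node 1 (A) and node 0 (B) by series/parallel combination:
  Rp1 = R1 ‖ R2 ‖ R3 (parallel, all between nodes 0 and 1) = 1/(1/13000 + 1/82 + 1/6.2) = 5.762 Ω
R_th = 5.762 Ω

Final answer: V_th = 0.005318 V, R_th = 5.762 Ω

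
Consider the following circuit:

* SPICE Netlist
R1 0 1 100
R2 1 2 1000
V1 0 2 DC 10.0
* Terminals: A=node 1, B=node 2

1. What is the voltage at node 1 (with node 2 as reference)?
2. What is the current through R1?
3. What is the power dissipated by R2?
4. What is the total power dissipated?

Nodal analysis, taking node 2 as the 0 V reference.
Source V1 fixes V_0 = 10 V.
KCL at each unknown node (sum of currents leaving = 0; resistances in Ω):
  Node 1: (V_1 - 10)/100 + (V_1 - 0)/1000 = 0
Collecting terms: 0.011 × V_1 = 0.1  =>  V_1 = 9.091 V
Part 1:
  Read off the nodal solution: V_1 = 9.091 V
Part 2:
  I_R1 = (V_0 - V_1)/R1 = (10 - 9.091)/100 = 0.009091 A
  Magnitude: I_R1 = 0.009091 A
Part 3:
  I_R2 = (V_1 - V_2)/R2 = (9.091 - 0)/1000 = 0.009091 A
  P_R2 = I_R2² × R2 = (0.009091)² × 1000 = 0.08264 W
Part 4:
  Power in each resistor, P = (ΔV)²/R:
    P_R1 = (10 - 9.091)²/100 = 0.008264 W
    P_R2 = (9.091 - 0)²/1000 = 0.08264 W
  P_total = P_R1 + P_R2 = 0.09091 W

Final answers:
1. V_1 = 9.091 V
2. I_R1 = 0.009091 A
3. P_R2 = 0.08264 W
4. P_total = 0.09091 W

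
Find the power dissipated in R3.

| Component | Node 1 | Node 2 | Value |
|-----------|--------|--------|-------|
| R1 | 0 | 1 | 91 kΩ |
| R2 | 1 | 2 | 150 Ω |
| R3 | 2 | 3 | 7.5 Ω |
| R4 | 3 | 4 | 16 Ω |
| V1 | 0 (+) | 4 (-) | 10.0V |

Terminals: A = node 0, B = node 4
Nodal analysis, taking node 4 as the 0 V reference.
Source V1 fixes V_0 = 10 V.
KCL at each unknown node (sum of currents leaving = 0; resistances in Ω):
  Node 1: (V_1 - 10)/91000 + (V_1 - V_2)/150 = 0
  Node 2: (V_2 - V_1)/150 + (V_2 - V_3)/7.5 = 0
  Node 3: (V_3 - V_2)/7.5 + (V_3 - 0)/16 = 0
Collecting terms (coefficients in siemens):
  0.006678·V_1 - 0.006667·V_2 = 0.0001099
  0.14·V_2 - 0.006667·V_1 - 0.1333·V_3 = 0
  0.1958·V_3 - 0.1333·V_2 = 0
Solving these 3 simultaneous equations (Gaussian elimination) gives:
  V_1 = 0.01903 V, V_2 = 0.002578 V, V_3 = 0.001755 V
I_R3 = (V_2 - V_3)/R3 = (0.002578 - 0.001755)/7.5 = 0.0001097 A
P_R3 = I_R3² × R3 = (0.0001097)² × 7.5 = 0.00000009022 W

Final answer: 9.022e-08 W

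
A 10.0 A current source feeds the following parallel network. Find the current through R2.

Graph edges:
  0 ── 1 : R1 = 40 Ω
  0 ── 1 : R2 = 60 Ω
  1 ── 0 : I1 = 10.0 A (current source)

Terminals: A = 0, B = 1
All resistors sit directly between nodes 0 and 1, so they are in parallel and share one voltage V; the full source current 10 A splits among them.
1/R_par = 1/40 + 1/60 = 0.04167 S  =>  R_par = 24 Ω
V = I × R_par = 10 × 24 = 240 V
I_R2 = V/R2 = 240/60 = 4 A

Final answer: 4 A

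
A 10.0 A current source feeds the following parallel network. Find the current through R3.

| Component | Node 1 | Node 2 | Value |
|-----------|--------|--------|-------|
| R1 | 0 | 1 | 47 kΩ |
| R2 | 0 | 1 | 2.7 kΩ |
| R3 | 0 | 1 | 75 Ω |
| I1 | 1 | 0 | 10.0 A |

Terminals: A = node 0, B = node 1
All resistors sit directly between nodes 0 and 1, so they are in parallel and share one voltage V; the full source current 10 A splits among them.
1/R_par = 1/47000 + 1/2700 + 1/75 = 0.01372 S  =>  R_par = 72.86 Ω
V = I × R_par = 10 × 72.86 = 728.6 V
I_R3 = V/R3 = 728.6/75 = 9.715 A

Final answer: 9.715 A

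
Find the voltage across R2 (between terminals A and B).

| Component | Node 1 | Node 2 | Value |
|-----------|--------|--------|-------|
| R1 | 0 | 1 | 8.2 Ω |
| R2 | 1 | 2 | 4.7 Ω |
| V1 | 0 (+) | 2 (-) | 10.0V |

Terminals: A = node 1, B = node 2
R1 and R2 are in series across V1 (node 0 → node 1 → node 2), and the output A–B is taken across R2, so this is a voltage divider.
Series current: I = V1/(R1 + R2) = 10/(8.2 + 4.7) = 10/12.9 = 0.7752 A
V_R2 = I × R2 = V1 × R2/(R1 + R2) = 10 × 4.7/12.9 = 3.643 V

Final answer: 3.643 V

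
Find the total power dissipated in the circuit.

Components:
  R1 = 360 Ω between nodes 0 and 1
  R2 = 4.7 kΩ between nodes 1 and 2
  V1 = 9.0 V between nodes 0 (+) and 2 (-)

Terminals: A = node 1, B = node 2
Nodal analysis, taking node 2 as the 0 V reference.
Source V1 fixes V_0 = 9 V.
KCL at each unknown node (sum of currents leaving = 0; resistances in Ω):
  Node 1: (V_1 - 9)/360 + (V_1 - 0)/4700 = 0
Collecting terms: 0.002991 × V_1 = 0.025  =>  V_1 = 8.36 V
Power in each resistor, P = (ΔV)²/R:
  P_R1 = (9 - 8.36)²/360 = 0.001139 W
  P_R2 = (8.36 - 0)²/4700 = 0.01487 W
P_total = P_R1 + P_R2 = 0.01601 W

Final answer: 0.01601 W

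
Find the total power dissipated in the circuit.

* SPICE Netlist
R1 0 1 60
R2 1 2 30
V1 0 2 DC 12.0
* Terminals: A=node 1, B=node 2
Nodal analysis, taking node 2 as the 0 V reference.
Source V1 fixes V_0 = 12 V.
KCL at each unknown node (sum of currents leaving = 0; resistances in Ω):
  Node 1: (V_1 - 12)/60 + (V_1 - 0)/30 = 0
Collecting terms: 0.05 × V_1 = 0.2  =>  V_1 = 4 V
Power in each resistor, P = (ΔV)²/R:
  P_R1 = (12 - 4)²/60 = 1.067 W
  P_R2 = (4 - 0)²/30 = 0.5333 W
P_total = P_R1 + P_R2 = 1.6 W

Final answer: 1.6 W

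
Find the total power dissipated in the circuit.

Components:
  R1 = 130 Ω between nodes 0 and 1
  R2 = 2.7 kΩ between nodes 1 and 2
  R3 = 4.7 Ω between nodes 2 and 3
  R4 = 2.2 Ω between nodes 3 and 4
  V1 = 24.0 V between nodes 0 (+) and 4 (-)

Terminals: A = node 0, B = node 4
Nodal analysis, taking node 4 as the 0 V reference.
Source V1 fixes V_0 = 24 V.
KCL at each unknown node (sum of currents leaving = 0; resistances in Ω):
  Node 1: (V_1 - 24)/130 + (V_1 - V_2)/2700 = 0
  Node 2: (V_2 - V_1)/2700 + (V_2 - V_3)/4.7 = 0
  Node 3: (V_3 - V_2)/4.7 + (V_3 - 0)/2.2 = 0
Collecting terms (coefficients in siemens):
  0.008063·V_1 - 0.0003704·V_2 = 0.1846
  0.2131·V_2 - 0.0003704·V_1 - 0.2128·V_3 = 0
  0.6673·V_3 - 0.2128·V_2 = 0
Solving these 3 simultaneous equations (Gaussian elimination) gives:
  V_1 = 22.9 V, V_2 = 0.05837 V, V_3 = 0.01861 V
Power in each resistor, P = (ΔV)²/R:
  P_R1 = (24 - 22.9)²/130 = 0.009304 W
  P_R2 = (22.9 - 0.05837)²/2700 = 0.1932 W
  P_R3 = (0.05837 - 0.01861)²/4.7 = 0.0003364 W
  P_R4 = (0.01861 - 0)²/2.2 = 0.0001575 W
P_total = P_R1 + P_R2 + P_R3 + P_R4 = 0.203 W

Final answer: 0.203 W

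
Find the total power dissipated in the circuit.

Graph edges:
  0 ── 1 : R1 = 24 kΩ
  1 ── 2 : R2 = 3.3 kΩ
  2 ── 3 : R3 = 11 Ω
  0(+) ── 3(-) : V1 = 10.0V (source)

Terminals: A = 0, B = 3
Nodal analysis, taking node 3 as the 0 V reference.
Source V1 fixes V_0 = 10 V.
KCL at each unknown node (sum of currents leaving = 0; resistances in Ω):
  Node 1: (V_1 - 10)/24000 + (V_1 - V_2)/3300 = 0
  Node 2: (V_2 - V_1)/3300 + (V_2 - 0)/11 = 0
Collecting terms (coefficients in siemens):
  0.0003447·V_1 - 0.000303·V_2 = 0.0004167
  0.09121·V_2 - 0.000303·V_1 = 0
Determinant D = (0.0003447)(0.09121) - (-0.000303)(-0.000303) = 0.00003135
V_1 = [(0.0004167)(0.09121) - (-0.000303)(0)]/D = 1.212 V
V_2 = [(0.0003447)(0) - (0.0004167)(-0.000303)]/D = 0.004028 V
Power in each resistor, P = (ΔV)²/R:
  P_R1 = (10 - 1.212)²/24000 = 0.003218 W
  P_R2 = (1.212 - 0.004028)²/3300 = 0.0004424 W
  P_R3 = (0.004028 - 0)²/11 = 0.000001475 W
P_total = P_R1 + P_R2 + P_R3 = 0.003662 W

Final answer: 0.003662 W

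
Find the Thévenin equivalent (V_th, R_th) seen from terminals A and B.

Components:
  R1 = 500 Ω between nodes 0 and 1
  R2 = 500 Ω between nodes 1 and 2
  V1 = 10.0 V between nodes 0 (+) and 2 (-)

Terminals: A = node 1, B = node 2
Step 1 — V_th is the open-circuit voltage V_A - V_B (nothing connected across the terminals).
Nodal analysis, taking node 2 as the 0 V reference.
Source V1 fixes V_0 = 10 V.
KCL at each unknown node (sum of currents leaving = 0; resistances in Ω):
  Node 1: (V_1 - 10)/500 + (V_1 - 0)/500 = 0
Collecting terms: 0.004 × V_1 = 0.02  =>  V_1 = 5 V
V_th = V_1 - V_2 = 5 - 0 = 5 V
Step 2 — R_th: zero the source — replace V1 by a short circuit (node 2 merges into node 0) — and find the resistance seen between A (node 1) and B (node 0).
Reduce the network between node 1 (A) and node 0 (B) by series/parallel combination:
  Rp1 = R1 ‖ R2 (parallel, both between nodes 0 and 1) = 1/(1/500 + 1/500) = 250 Ω
R_th = 250 Ω

Final answer: V_th = 5 V, R_th = 250 Ω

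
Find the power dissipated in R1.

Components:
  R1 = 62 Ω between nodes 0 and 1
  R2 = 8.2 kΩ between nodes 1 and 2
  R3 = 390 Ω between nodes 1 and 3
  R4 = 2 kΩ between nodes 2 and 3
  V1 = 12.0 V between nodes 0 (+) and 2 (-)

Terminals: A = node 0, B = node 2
Nodal analysis, taking node 2 as the 0 V reference.
Source V1 fixes V_0 = 12 V.
KCL at each unknown node (sum of currents leaving = 0; resistances in Ω):
  Node 1: (V_1 - 12)/62 + (V_1 - 0)/8200 + (V_1 - V_3)/390 = 0
  Node 3: (V_3 - V_1)/390 + (V_3 - 0)/2000 = 0
Collecting terms (coefficients in siemens):
  0.01882·V_1 - 0.002564·V_3 = 0.1935
  0.003064·V_3 - 0.002564·V_1 = 0
Determinant D = (0.01882)(0.003064) - (-0.002564)(-0.002564) = 0.00005108
V_1 = [(0.1935)(0.003064) - (-0.002564)(0)]/D = 11.61 V
V_3 = [(0.01882)(0) - (0.1935)(-0.002564)]/D = 9.716 V
I_R1 = (V_0 - V_1)/R1 = (12 - 11.61)/62 = 0.006274 A
P_R1 = I_R1² × R1 = (0.006274)² × 62 = 0.002441 W

Final answer: 0.002441 W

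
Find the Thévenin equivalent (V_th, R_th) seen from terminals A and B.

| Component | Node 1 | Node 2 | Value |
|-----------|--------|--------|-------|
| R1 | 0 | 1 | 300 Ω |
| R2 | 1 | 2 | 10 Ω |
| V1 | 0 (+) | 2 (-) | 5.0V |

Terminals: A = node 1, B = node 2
Step 1 — V_th is the open-circuit voltage V_A - V_B (nothing connected across the terminals).
Nodal analysis, taking node 2 as the 0 V reference.
Source V1 fixes V_0 = 5 V.
KCL at each unknown node (sum of currents leaving = 0; resistances in Ω):
  Node 1: (V_1 - 5)/300 + (V_1 - 0)/10 = 0
Collecting terms: 0.1033 × V_1 = 0.01667  =>  V_1 = 0.1613 V
V_th = V_1 - V_2 = 0.1613 - 0 = 0.1613 V
Step 2 — R_th: zero the source — replace V1 by a short circuit (node 2 merges into node 0) — and find the resistance seen between A (node 1) and B (node 0).
Reduce the network between node 1 (A) and node 0 (B) by series/parallel combination:
  Rp1 = R1 ‖ R2 (parallel, both between nodes 0 and 1) = 1/(1/300 + 1/10) = 9.677 Ω
R_th = 9.677 Ω

Final answer: V_th = 0.1613 V, R_th = 9.677 Ω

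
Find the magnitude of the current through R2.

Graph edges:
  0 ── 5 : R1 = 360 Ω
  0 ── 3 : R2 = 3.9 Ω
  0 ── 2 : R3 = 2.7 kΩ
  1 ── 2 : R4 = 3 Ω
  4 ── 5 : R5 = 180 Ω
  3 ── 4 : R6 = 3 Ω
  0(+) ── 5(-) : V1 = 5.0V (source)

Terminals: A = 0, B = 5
Nodal analysis, taking node 5 as the 0 V reference.
Source V1 fixes V_0 = 5 V.
KCL at each unknown node (sum of currents leaving = 0; resistances in Ω):
  Node 1: (V_1 - V_2)/3 = 0
  Node 2: (V_2 - 5)/2700 + (V_2 - V_1)/3 = 0
  Node 3: (V_3 - 5)/3.9 + (V_3 - V_4)/3 = 0
  Node 4: (V_4 - 0)/180 + (V_4 - V_3)/3 = 0
Collecting terms (coefficients in siemens):
  0.3333·V_1 - 0.3333·V_2 = 0
  0.3337·V_2 - 0.3333·V_1 = 0.001852
  0.5897·V_3 - 0.3333·V_4 = 1.282
  0.3389·V_4 - 0.3333·V_3 = 0
Solving these 4 simultaneous equations (Gaussian elimination) gives:
  V_1 = 5 V, V_2 = 5 V, V_3 = 4.896 V, V_4 = 4.815 V
I_R2 = (V_0 - V_3)/R2 = (5 - 4.896)/3.9 = 0.02675 A
|I_R2| = 0.02675 A

Final answer: |I_R2| = 0.02675 A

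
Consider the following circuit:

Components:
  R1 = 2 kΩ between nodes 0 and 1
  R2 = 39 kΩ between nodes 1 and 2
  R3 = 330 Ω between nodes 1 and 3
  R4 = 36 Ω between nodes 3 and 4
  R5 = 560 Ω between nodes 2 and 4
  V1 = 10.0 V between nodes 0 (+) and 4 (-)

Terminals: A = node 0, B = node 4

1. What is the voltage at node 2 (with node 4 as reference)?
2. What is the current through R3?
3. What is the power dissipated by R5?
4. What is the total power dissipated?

Nodal analysis, taking node 4 as the 0 V reference.
Source V1 fixes V_0 = 10 V.
KCL at each unknown node (sum of currents leaving = 0; resistances in Ω):
  Node 1: (V_1 - 10)/2000 + (V_1 - V_2)/39000 + (V_1 - V_3)/330 = 0
  Node 2: (V_2 - V_1)/39000 + (V_2 - 0)/560 = 0
  Node 3: (V_3 - V_1)/330 + (V_3 - 0)/36 = 0
Collecting terms (coefficients in siemens):
  0.003556·V_1 - 0.00002564·V_2 - 0.00303·V_3 = 0.005
  0.001811·V_2 - 0.00002564·V_1 = 0
  0.03081·V_3 - 0.00303·V_1 = 0
Solving these 3 simultaneous equations (Gaussian elimination) gives:
  V_1 = 1.535 V, V_2 = 0.02173 V, V_3 = 0.151 V
Part 1:
  Read off the nodal solution: V_2 = 0.02173 V
Part 2:
  I_R3 = (V_1 - V_3)/R3 = (1.535 - 0.151)/330 = 0.004194 A
  Magnitude: I_R3 = 0.004194 A
Part 3:
  I_R5 = (V_2 - V_4)/R5 = (0.02173 - 0)/560 = 0.0000388 A
  P_R5 = I_R5² × R5 = (0.0000388)² × 560 = 0.000000843 W
Part 4:
  Power in each resistor, P = (ΔV)²/R:
    P_R1 = (10 - 1.535)²/2000 = 0.03583 W
    P_R2 = (1.535 - 0.02173)²/39000 = 0.00005871 W
    P_R3 = (1.535 - 0.151)²/330 = 0.005804 W
    P_R4 = (0.151 - 0)²/36 = 0.0006331 W
    P_R5 = (0.02173 - 0)²/560 = 0.000000843 W
  P_total = P_R1 + P_R2 + P_R3 + P_R4 + P_R5 = 0.04233 W

Final answers:
1. V_2 = 0.02173 V
2. I_R3 = 0.004194 A
3. P_R5 = 8.43e-07 W
4. P_total = 0.04233 W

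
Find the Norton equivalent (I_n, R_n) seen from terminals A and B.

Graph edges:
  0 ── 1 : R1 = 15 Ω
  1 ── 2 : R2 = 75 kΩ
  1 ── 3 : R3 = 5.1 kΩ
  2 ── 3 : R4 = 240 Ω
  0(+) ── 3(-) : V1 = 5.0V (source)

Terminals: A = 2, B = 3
Find the Thévenin equivalent first; then I_n = V_th/R_th and R_n = R_th.
Step 1 — V_th is the open-circuit voltage V_A - V_B (nothing connected across the terminals).
Nodal analysis, taking node 3 as the 0 V reference.
Source V1 fixes V_0 = 5 V.
KCL at each unknown node (sum of currents leaving = 0; resistances in Ω):
  Node 1: (V_1 - 5)/15 + (V_1 - V_2)/75000 + (V_1 - 0)/5100 = 0
  Node 2: (V_2 - V_1)/75000 + (V_2 - 0)/240 = 0
Collecting terms (coefficients in siemens):
  0.06688·V_1 - 0.00001333·V_2 = 0.3333
  0.00418·V_2 - 0.00001333·V_1 = 0
Determinant D = (0.06688)(0.00418) - (-0.00001333)(-0.00001333) = 0.0002795
V_1 = [(0.3333)(0.00418) - (-0.00001333)(0)]/D = 4.984 V
V_2 = [(0.06688)(0) - (0.3333)(-0.00001333)]/D = 0.0159 V
V_th = V_2 - V_3 = 0.0159 - 0 = 0.0159 V
Step 2 — R_th: zero the source — replace V1 by a short circuit (node 3 merges into node 0) — and find the resistance seen between A (node 2) and B (node 0).
Reduce the network between node 2 (A) and node 0 (B) by series/parallel combination:
  Rp1 = R1 ‖ R3 (parallel, both between nodes 0 and 1) = 1/(1/15 + 1/5100) = 14.96 Ω
  Rs1 = R2 + Rp1 (series, joined only at node 1) = 75000 + 14.96 = 75010 Ω
  Rp2 = R4 ‖ Rs1 (parallel, both between nodes 0 and 2) = 1/(1/240 + 1/75010) = 239.2 Ω
R_th = 239.2 Ω
I_n = V_th/R_th = 0.0159/239.2 = 0.00006646 A, and R_n = R_th = 239.2 Ω

Final answer: I_n = 6.646e-05 A, R_n = 239.2 Ω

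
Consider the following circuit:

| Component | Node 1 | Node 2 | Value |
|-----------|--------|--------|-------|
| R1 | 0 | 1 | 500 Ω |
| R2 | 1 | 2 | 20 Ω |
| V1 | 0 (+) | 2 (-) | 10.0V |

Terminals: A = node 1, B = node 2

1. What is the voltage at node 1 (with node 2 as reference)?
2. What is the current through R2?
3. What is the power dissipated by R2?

Nodal analysis, taking node 2 as the 0 V reference.
Source V1 fixes V_0 = 10 V.
KCL at each unknown node (sum of currents leaving = 0; resistances in Ω):
  Node 1: (V_1 - 10)/500 + (V_1 - 0)/20 = 0
Collecting terms: 0.052 × V_1 = 0.02  =>  V_1 = 0.3846 V
Part 1:
  Read off the nodal solution: V_1 = 0.3846 V
Part 2:
  I_R2 = (V_1 - V_2)/R2 = (0.3846 - 0)/20 = 0.01923 A
  Magnitude: I_R2 = 0.01923 A
Part 3:
  I_R2 = (V_1 - V_2)/R2 = (0.3846 - 0)/20 = 0.01923 A
  P_R2 = I_R2² × R2 = (0.01923)² × 20 = 0.007396 W

Final answers:
1. V_1 = 0.3846 V
2. I_R2 = 0.01923 A
3. P_R2 = 0.007396 W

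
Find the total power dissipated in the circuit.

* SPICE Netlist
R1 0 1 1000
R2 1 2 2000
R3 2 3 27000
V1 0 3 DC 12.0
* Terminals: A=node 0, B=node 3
Nodal analysis, taking node 3 as the 0 V reference.
Source V1 fixes V_0 = 12 V.
KCL at each unknown node (sum of currents leaving = 0; resistances in Ω):
  Node 1: (V_1 - 12)/1000 + (V_1 - V_2)/2000 = 0
  Node 2: (V_2 - V_1)/2000 + (V_2 - 0)/27000 = 0
Collecting terms (coefficients in siemens):
  0.0015·V_1 - 0.0005·V_2 = 0.012
  0.000537·V_2 - 0.0005·V_1 = 0
Determinant D = (0.0015)(0.000537) - (-0.0005)(-0.0005) = 0.0000005556
V_1 = [(0.012)(0.000537) - (-0.0005)(0)]/D = 11.6 V
V_2 = [(0.0015)(0) - (0.012)(-0.0005)]/D = 10.8 V
Power in each resistor, P = (ΔV)²/R:
  P_R1 = (12 - 11.6)²/1000 = 0.00016 W
  P_R2 = (11.6 - 10.8)²/2000 = 0.00032 W
  P_R3 = (10.8 - 0)²/27000 = 0.00432 W
P_total = P_R1 + P_R2 + P_R3 = 0.0048 W

Final answer: 0.0048 W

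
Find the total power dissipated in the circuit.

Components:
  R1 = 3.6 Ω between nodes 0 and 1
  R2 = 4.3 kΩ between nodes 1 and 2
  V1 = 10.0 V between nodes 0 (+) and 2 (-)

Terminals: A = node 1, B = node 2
Nodal analysis, taking node 2 as the 0 V reference.
Source V1 fixes V_0 = 10 V.
KCL at each unknown node (sum of currents leaving = 0; resistances in Ω):
  Node 1: (V_1 - 10)/3.6 + (V_1 - 0)/4300 = 0
Collecting terms: 0.278 × V_1 = 2.778  =>  V_1 = 9.992 V
Power in each resistor, P = (ΔV)²/R:
  P_R1 = (10 - 9.992)²/3.6 = 0.00001944 W
  P_R2 = (9.992 - 0)²/4300 = 0.02322 W
P_total = P_R1 + P_R2 = 0.02324 W

Final answer: 0.02324 W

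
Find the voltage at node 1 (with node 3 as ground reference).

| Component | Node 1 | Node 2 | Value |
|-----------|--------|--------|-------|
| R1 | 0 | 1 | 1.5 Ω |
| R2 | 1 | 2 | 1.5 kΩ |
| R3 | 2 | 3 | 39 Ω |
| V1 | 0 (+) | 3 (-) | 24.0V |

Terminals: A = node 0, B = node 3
Nodal analysis, taking node 3 as the 0 V reference.
Source V1 fixes V_0 = 24 V.
KCL at each unknown node (sum of currents leaving = 0; resistances in Ω):
  Node 1: (V_1 - 24)/1.5 + (V_1 - V_2)/1500 = 0
  Node 2: (V_2 - V_1)/1500 + (V_2 - 0)/39 = 0
Collecting terms (coefficients in siemens):
  0.6673·V_1 - 0.0006667·V_2 = 16
  0.02631·V_2 - 0.0006667·V_1 = 0
Determinant D = (0.6673)(0.02631) - (-0.0006667)(-0.0006667) = 0.01756
V_1 = [(16)(0.02631) - (-0.0006667)(0)]/D = 23.98 V
V_2 = [(0.6673)(0) - (16)(-0.0006667)]/D = 0.6076 V
The requested potential is V_1 = 23.98 V.

Final answer: V_1 = 23.98 V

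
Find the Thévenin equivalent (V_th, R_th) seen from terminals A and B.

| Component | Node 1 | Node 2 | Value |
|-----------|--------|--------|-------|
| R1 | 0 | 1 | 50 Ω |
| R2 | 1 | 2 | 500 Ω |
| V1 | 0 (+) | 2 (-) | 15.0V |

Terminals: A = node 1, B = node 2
Step 1 — V_th is the open-circuit voltage V_A - V_B (nothing connected across the terminals).
Nodal analysis, taking node 2 as the 0 V reference.
Source V1 fixes V_0 = 15 V.
KCL at each unknown node (sum of currents leaving = 0; resistances in Ω):
  Node 1: (V_1 - 15)/50 + (V_1 - 0)/500 = 0
Collecting terms: 0.022 × V_1 = 0.3  =>  V_1 = 13.64 V
V_th = V_1 - V_2 = 13.64 - 0 = 13.64 V
Step 2 — R_th: zero the source — replace V1 by a short circuit (node 2 merges into node 0) — and find the resistance seen between A (node 1) and B (node 0).
Reduce the network between node 1 (A) and node 0 (B) by series/parallel combination:
  Rp1 = R1 ‖ R2 (parallel, both between nodes 0 and 1) = 1/(1/50 + 1/500) = 45.45 Ω
R_th = 45.45 Ω

Final answer: V_th = 13.64 V, R_th = 45.45 Ω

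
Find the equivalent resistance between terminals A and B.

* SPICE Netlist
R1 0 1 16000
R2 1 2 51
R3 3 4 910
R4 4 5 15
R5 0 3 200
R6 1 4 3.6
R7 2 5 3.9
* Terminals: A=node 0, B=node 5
The network is not a plain series/parallel combination. Inject a 1 A test current into terminal A (node 0) and return it from terminal B (node 5); then R_eq = V_A / (1 A).
Nodal analysis, taking node 5 as the 0 V reference.
Current source I_test pushes 1 A into node 0 and draws it out of node 5.
KCL at each unknown node (sum of currents leaving = 0; resistances in Ω):
  Node 0: (V_0 - V_1)/16000 + (V_0 - V_3)/200 - 1 = 0
  Node 1: (V_1 - V_0)/16000 + (V_1 - V_2)/51 + (V_1 - V_4)/3.6 = 0
  Node 2: (V_2 - V_1)/51 + (V_2 - 0)/3.9 = 0
  Node 3: (V_3 - V_0)/200 + (V_3 - V_4)/910 = 0
  Node 4: (V_4 - V_1)/3.6 + (V_4 - V_3)/910 + (V_4 - 0)/15 = 0
Collecting terms (coefficients in siemens):
  0.005063·V_0 - 0.0000625·V_1 - 0.005·V_3 = 1
  0.2974·V_1 - 0.0000625·V_0 - 0.01961·V_2 - 0.2778·V_4 = 0
  0.276·V_2 - 0.01961·V_1 = 0
  0.006099·V_3 - 0.005·V_0 - 0.001099·V_4 = 0
  0.3455·V_4 - 0.2778·V_1 - 0.001099·V_3 = 0
Solving these 5 simultaneous equations (Gaussian elimination) gives:
  V_0 = 1050 V, V_1 = 11.38 V, V_2 = 0.8083 V, V_3 = 862.8 V
  V_4 = 11.89 V
R_eq = V_0 / 1 A = 1050 Ω = 1.05 kΩ

Final answer: 1.05 kΩ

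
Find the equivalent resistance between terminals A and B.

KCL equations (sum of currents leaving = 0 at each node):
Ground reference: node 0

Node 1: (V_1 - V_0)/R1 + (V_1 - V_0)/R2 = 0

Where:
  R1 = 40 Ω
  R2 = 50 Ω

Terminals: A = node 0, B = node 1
Reduce the network between node 0 (A) and node 1 (B) by series/parallel combination:
  Rp1 = R1 ‖ R2 (parallel, both between nodes 0 and 1) = 1/(1/40 + 1/50) = 22.22 Ω
R_eq = 22.22 Ω

Final answer: 22.22 Ω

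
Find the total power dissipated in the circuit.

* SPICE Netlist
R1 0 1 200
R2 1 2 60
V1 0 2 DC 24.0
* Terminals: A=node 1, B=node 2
Nodal analysis, taking node 2 as the 0 V reference.
Source V1 fixes V_0 = 24 V.
KCL at each unknown node (sum of currents leaving = 0; resistances in Ω):
  Node 1: (V_1 - 24)/200 + (V_1 - 0)/60 = 0
Collecting terms: 0.02167 × V_1 = 0.12  =>  V_1 = 5.538 V
Power in each resistor, P = (ΔV)²/R:
  P_R1 = (24 - 5.538)²/200 = 1.704 W
  P_R2 = (5.538 - 0)²/60 = 0.5112 W
P_total = P_R1 + P_R2 = 2.215 W

Final answer: 2.215 W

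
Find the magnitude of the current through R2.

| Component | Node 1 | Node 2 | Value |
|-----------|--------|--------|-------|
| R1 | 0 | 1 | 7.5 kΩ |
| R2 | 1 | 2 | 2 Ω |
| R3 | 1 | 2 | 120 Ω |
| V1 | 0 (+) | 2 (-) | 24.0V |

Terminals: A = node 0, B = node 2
Nodal analysis, taking node 2 as the 0 V reference.
Source V1 fixes V_0 = 24 V.
KCL at each unknown node (sum of currents leaving = 0; resistances in Ω):
  Node 1: (V_1 - 24)/7500 + (V_1 - 0)/2 + (V_1 - 0)/120 = 0
Collecting terms: 0.5085 × V_1 = 0.0032  =>  V_1 = 0.006293 V
I_R2 = (V_1 - V_2)/R2 = (0.006293 - 0)/2 = 0.003147 A
|I_R2| = 0.003147 A

Final answer: |I_R2| = 0.003147 A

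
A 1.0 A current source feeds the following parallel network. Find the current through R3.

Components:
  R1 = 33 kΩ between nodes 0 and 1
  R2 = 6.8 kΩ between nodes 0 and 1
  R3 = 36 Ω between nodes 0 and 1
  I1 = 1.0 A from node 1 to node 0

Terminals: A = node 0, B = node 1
All resistors sit directly between nodes 0 and 1, so they are in parallel and share one voltage V; the full source current 1 A splits among them.
1/R_par = 1/33000 + 1/6800 + 1/36 = 0.02796 S  =>  R_par = 35.77 Ω
V = I × R_par = 1 × 35.77 = 35.77 V
I_R3 = V/R3 = 35.77/36 = 0.9937 A

Final answer: 0.9937 A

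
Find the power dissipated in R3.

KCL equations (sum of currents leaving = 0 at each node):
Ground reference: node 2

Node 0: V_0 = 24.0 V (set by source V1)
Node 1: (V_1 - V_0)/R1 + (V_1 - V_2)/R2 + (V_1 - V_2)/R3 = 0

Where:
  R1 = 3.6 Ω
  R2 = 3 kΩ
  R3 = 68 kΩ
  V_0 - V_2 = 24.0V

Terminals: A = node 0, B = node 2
Nodal analysis, taking node 2 as the 0 V reference.
Source V1 fixes V_0 = 24 V.
KCL at each unknown node (sum of currents leaving = 0; resistances in Ω):
  Node 1: (V_1 - 24)/3.6 + (V_1 - 0)/3000 + (V_1 - 0)/68000 = 0
Collecting terms: 0.2781 × V_1 = 6.667  =>  V_1 = 23.97 V
I_R3 = (V_1 - V_2)/R3 = (23.97 - 0)/68000 = 0.0003525 A
P_R3 = I_R3² × R3 = (0.0003525)² × 68000 = 0.008449 W

Final answer: 0.008449 W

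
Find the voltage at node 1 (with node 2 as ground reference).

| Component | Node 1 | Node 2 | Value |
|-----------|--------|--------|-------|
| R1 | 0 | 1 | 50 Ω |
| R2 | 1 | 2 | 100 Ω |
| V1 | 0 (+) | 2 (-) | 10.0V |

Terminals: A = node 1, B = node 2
Nodal analysis, taking node 2 as the 0 V reference.
Source V1 fixes V_0 = 10 V.
KCL at each unknown node (sum of currents leaving = 0; resistances in Ω):
  Node 1: (V_1 - 10)/50 + (V_1 - 0)/100 = 0
Collecting terms: 0.03 × V_1 = 0.2  =>  V_1 = 6.667 V
The requested potential is V_1 = 6.667 V.

Final answer: V_1 = 6.667 V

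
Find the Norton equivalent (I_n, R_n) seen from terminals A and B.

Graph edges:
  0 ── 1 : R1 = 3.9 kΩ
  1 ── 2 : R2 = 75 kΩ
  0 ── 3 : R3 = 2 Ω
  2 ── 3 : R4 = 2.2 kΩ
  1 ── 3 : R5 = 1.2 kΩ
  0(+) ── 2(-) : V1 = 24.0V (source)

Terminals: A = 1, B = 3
Find the Thévenin equivalent first; then I_n = V_th/R_th and R_n = R_th.
Step 1 — V_th is the open-circuit voltage V_A - V_B (nothing connected across the terminals).
Nodal analysis, taking node 2 as the 0 V reference.
Source V1 fixes V_0 = 24 V.
KCL at each unknown node (sum of currents leaving = 0; resistances in Ω):
  Node 1: (V_1 - 24)/3900 + (V_1 - 0)/75000 + (V_1 - V_3)/1200 = 0
  Node 3: (V_3 - 24)/2 + (V_3 - 0)/2200 + (V_3 - V_1)/1200 = 0
Collecting terms (coefficients in siemens):
  0.001103·V_1 - 0.0008333·V_3 = 0.006154
  0.5013·V_3 - 0.0008333·V_1 = 12
Determinant D = (0.001103)(0.5013) - (-0.0008333)(-0.0008333) = 0.0005523
V_1 = [(0.006154)(0.5013) - (-0.0008333)(12)]/D = 23.69 V
V_3 = [(0.001103)(12) - (0.006154)(-0.0008333)]/D = 23.98 V
V_th = V_1 - V_3 = 23.69 - 23.98 = -0.2847 V
Step 2 — R_th: zero the source — replace V1 by a short circuit (node 2 merges into node 0) — and find the resistance seen between A (node 1) and B (node 3).
Reduce the network between node 1 (A) and node 3 (B) by series/parallel combination:
  Rp1 = R1 ‖ R2 (parallel, both between nodes 0 and 1) = 1/(1/3900 + 1/75000) = 3707 Ω
  Rp2 = R3 ‖ R4 (parallel, both between nodes 0 and 3) = 1/(1/2 + 1/2200) = 1.998 Ω
  Rs1 = Rp1 + Rp2 (series, joined only at node 0) = 3707 + 1.998 = 3709 Ω
  Rp3 = R5 ‖ Rs1 (parallel, both between nodes 1 and 3) = 1/(1/1200 + 1/3709) = 906.7 Ω
R_th = 906.7 Ω
I_n = V_th/R_th = -0.2847/906.7 = -0.000314 A, and R_n = R_th = 906.7 Ω

Final answer: I_n = -0.000314 A, R_n = 906.7 Ω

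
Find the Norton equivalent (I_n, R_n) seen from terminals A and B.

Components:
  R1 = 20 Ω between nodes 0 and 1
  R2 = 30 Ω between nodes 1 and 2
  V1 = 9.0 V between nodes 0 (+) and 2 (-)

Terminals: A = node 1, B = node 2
Find the Thévenin equivalent first; then I_n = V_th/R_th and R_n = R_th.
Step 1 — V_th is the open-circuit voltage V_A - V_B (nothing connected across the terminals).
Nodal analysis, taking node 2 as the 0 V reference.
Source V1 fixes V_0 = 9 V.
KCL at each unknown node (sum of currents leaving = 0; resistances in Ω):
  Node 1: (V_1 - 9)/20 + (V_1 - 0)/30 = 0
Collecting terms: 0.08333 × V_1 = 0.45  =>  V_1 = 5.4 V
V_th = V_1 - V_2 = 5.4 - 0 = 5.4 V
Step 2 — R_th: zero the source — replace V1 by a short circuit (node 2 merges into node 0) — and find the resistance seen between A (node 1) and B (node 0).
Reduce the network between node 1 (A) and node 0 (B) by series/parallel combination:
  Rp1 = R1 ‖ R2 (parallel, both between nodes 0 and 1) = 1/(1/20 + 1/30) = 12 Ω
R_th = 12 Ω
I_n = V_th/R_th = 5.4/12 = 0.45 A, and R_n = R_th = 12 Ω

Final answer: I_n = 0.45 A, R_n = 12 Ω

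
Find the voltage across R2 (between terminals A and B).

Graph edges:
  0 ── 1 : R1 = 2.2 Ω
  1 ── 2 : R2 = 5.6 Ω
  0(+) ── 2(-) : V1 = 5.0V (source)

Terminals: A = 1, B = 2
R1 and R2 are in series across V1 (node 0 → node 1 → node 2), and the output A–B is taken across R2, so this is a voltage divider.
Series current: I = V1/(R1 + R2) = 5/(2.2 + 5.6) = 5/7.8 = 0.641 A
V_R2 = I × R2 = V1 × R2/(R1 + R2) = 5 × 5.6/7.8 = 3.59 V

Final answer: 3.59 V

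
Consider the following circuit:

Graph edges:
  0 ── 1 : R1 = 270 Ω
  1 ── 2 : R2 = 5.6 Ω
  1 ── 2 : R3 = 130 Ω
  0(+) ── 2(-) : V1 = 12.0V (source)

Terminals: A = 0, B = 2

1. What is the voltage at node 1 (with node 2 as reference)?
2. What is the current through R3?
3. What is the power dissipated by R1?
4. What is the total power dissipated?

Nodal analysis, taking node 2 as the 0 V reference.
Source V1 fixes V_0 = 12 V.
KCL at each unknown node (sum of currents leaving = 0; resistances in Ω):
  Node 1: (V_1 - 12)/270 + (V_1 - 0)/5.6 + (V_1 - 0)/130 = 0
Collecting terms: 0.19 × V_1 = 0.04444  =>  V_1 = 0.234 V
Part 1:
  Read off the nodal solution: V_1 = 0.234 V
Part 2:
  I_R3 = (V_1 - V_2)/R3 = (0.234 - 0)/130 = 0.0018 A
  Magnitude: I_R3 = 0.0018 A
Part 3:
  I_R1 = (V_0 - V_1)/R1 = (12 - 0.234)/270 = 0.04358 A
  P_R1 = I_R1² × R1 = (0.04358)² × 270 = 0.5127 W
Part 4:
  Power in each resistor, P = (ΔV)²/R:
    P_R1 = (12 - 0.234)²/270 = 0.5127 W
    P_R2 = (0.234 - 0)²/5.6 = 0.009774 W
    P_R3 = (0.234 - 0)²/130 = 0.000421 W
  P_total = P_R1 + P_R2 + P_R3 = 0.5229 W

Final answers:
1. V_1 = 0.234 V
2. I_R3 = 0.0018 A
3. P_R1 = 0.5127 W
4. P_total = 0.5229 W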